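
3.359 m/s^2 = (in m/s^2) 3.359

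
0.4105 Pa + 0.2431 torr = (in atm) 0.0003239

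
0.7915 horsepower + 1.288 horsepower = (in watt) 1551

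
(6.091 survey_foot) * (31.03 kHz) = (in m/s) 5.761e+04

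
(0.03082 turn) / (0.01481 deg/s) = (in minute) 12.49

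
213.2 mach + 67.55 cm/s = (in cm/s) 7.26e+06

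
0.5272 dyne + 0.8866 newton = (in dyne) 8.866e+04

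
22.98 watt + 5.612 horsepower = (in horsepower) 5.643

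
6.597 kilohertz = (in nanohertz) 6.597e+12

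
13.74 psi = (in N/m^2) 9.473e+04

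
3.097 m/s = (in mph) 6.928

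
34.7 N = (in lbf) 7.801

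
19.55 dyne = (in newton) 0.0001955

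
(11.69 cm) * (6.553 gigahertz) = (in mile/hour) 1.714e+09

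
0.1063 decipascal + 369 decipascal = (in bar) 0.0003691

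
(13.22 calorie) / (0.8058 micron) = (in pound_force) 1.543e+07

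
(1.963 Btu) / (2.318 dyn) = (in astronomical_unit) 0.0005973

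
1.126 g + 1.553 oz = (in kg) 0.04515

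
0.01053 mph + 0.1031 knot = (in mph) 0.1292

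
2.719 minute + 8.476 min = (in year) 2.13e-05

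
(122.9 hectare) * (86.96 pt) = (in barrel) 2.371e+05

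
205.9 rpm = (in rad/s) 21.56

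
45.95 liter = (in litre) 45.95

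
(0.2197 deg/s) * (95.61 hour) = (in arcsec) 2.722e+08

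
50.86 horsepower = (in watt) 3.793e+04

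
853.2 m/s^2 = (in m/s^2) 853.2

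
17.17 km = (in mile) 10.67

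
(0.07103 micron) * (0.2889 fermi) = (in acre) 5.071e-27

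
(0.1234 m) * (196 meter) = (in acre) 0.005977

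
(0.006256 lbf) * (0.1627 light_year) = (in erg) 4.283e+20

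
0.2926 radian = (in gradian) 18.63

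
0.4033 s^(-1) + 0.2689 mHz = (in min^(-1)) 24.21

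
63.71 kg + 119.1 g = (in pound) 140.7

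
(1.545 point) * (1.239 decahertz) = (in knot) 0.01313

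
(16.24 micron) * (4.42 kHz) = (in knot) 0.1395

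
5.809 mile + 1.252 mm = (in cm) 9.349e+05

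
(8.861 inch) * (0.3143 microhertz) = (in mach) 2.078e-10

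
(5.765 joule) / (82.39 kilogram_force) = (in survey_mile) 4.434e-06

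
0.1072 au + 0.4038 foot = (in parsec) 5.197e-07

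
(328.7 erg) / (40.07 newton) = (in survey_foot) 2.691e-06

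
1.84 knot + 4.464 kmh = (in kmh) 7.872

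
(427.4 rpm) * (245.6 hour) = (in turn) 6.298e+06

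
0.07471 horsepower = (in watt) 55.71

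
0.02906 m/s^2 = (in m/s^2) 0.02906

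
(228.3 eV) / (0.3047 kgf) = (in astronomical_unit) 8.183e-29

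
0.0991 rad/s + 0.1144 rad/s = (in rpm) 2.039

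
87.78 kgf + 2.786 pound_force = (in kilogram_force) 89.04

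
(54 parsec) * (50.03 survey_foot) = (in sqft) 2.735e+20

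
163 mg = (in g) 0.163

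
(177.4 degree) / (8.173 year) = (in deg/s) 6.883e-07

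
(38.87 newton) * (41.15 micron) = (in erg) 1.6e+04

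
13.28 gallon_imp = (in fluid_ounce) 2041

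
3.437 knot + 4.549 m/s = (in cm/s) 631.7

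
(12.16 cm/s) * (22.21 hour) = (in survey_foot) 3.19e+04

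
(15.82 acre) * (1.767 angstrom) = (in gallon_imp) 0.002488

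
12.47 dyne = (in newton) 0.0001247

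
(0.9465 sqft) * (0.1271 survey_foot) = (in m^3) 0.003407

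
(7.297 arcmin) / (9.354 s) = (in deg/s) 0.013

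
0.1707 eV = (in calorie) 6.537e-21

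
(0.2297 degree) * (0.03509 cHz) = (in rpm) 1.343e-05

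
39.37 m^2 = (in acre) 0.009729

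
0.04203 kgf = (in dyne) 4.122e+04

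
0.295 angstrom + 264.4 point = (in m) 0.09327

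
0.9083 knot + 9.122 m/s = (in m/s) 9.589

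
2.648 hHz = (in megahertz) 0.0002648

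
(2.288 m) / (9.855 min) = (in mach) 1.136e-05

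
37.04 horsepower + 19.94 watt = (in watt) 2.764e+04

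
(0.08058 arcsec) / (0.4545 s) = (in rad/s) 8.595e-07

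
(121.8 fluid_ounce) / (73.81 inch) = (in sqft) 0.02068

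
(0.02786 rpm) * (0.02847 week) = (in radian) 50.24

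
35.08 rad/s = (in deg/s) 2010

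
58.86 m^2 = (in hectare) 0.005886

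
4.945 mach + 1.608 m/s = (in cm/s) 1.685e+05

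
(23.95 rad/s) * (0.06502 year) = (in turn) 7.816e+06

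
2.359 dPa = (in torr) 0.001769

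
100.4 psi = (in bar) 6.922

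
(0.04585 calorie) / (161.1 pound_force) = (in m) 0.0002677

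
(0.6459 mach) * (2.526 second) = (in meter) 555.5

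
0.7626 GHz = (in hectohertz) 7.626e+06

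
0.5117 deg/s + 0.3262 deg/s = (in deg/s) 0.8379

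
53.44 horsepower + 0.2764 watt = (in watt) 3.985e+04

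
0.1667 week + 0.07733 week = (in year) 0.00468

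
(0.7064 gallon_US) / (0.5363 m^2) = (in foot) 0.01636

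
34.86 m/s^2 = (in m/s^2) 34.86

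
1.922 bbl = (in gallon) 80.72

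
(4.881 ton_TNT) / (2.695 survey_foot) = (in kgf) 2.535e+09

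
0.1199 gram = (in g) 0.1199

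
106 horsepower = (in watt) 7.904e+04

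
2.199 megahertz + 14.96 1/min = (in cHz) 2.199e+08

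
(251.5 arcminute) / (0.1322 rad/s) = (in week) 9.15e-07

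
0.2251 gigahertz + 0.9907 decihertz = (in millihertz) 2.251e+11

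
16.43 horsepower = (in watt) 1.225e+04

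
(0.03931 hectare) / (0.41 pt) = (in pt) 7.704e+09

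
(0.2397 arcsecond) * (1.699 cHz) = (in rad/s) 1.974e-08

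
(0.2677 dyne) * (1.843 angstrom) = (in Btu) 4.676e-19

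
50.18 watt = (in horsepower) 0.06729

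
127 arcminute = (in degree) 2.117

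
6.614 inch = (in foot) 0.5512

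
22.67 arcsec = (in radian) 0.0001099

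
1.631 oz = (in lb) 0.1019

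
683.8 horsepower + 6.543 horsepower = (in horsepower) 690.3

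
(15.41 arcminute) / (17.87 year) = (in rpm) 7.596e-11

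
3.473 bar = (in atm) 3.428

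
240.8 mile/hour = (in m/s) 107.6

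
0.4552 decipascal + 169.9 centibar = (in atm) 1.677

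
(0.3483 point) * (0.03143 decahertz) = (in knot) 7.507e-05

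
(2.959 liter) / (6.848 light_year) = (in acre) 1.129e-23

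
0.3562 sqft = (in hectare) 3.309e-06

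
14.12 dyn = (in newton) 0.0001412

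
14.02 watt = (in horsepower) 0.0188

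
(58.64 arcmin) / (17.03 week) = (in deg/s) 9.489e-08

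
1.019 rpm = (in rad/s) 0.1067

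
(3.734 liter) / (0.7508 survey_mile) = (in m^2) 3.09e-06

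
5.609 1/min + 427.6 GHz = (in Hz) 4.276e+11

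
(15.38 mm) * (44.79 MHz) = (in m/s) 6.889e+05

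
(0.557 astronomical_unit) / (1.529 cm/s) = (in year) 1.728e+05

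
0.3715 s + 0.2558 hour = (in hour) 0.2559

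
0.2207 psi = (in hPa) 15.22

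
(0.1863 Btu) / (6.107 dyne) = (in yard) 3.52e+06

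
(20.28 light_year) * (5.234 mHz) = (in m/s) 1.004e+15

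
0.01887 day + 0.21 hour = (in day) 0.02762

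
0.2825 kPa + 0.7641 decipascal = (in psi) 0.04098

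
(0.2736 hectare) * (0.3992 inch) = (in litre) 2.774e+04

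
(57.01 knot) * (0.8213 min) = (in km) 1.445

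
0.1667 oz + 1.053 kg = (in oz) 37.31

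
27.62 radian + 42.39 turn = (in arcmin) 1.011e+06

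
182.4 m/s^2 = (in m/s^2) 182.4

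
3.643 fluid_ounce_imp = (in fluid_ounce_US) 3.5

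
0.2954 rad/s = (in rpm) 2.821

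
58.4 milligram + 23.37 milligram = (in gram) 0.08177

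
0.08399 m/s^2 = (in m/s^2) 0.08399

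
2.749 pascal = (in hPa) 0.02749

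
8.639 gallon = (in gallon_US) 8.639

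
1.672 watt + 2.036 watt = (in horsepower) 0.004973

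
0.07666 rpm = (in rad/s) 0.008028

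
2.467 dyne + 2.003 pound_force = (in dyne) 8.91e+05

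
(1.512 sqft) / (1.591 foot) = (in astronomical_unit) 1.936e-12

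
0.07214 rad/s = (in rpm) 0.6889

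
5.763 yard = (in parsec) 1.708e-16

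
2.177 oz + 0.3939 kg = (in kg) 0.4556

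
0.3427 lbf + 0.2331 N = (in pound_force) 0.3951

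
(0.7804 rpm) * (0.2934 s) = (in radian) 0.02398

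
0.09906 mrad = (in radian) 9.906e-05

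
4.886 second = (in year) 1.549e-07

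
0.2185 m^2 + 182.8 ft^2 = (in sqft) 185.2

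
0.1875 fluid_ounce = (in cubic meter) 5.545e-06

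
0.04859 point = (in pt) 0.04859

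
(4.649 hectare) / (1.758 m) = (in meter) 2.644e+04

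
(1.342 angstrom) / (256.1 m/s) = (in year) 1.662e-20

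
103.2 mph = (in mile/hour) 103.2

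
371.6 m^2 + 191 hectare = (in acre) 472.1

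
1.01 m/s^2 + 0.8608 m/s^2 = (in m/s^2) 1.871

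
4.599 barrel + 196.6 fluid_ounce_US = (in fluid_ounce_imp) 2.594e+04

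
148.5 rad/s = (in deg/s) 8508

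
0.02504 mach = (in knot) 16.57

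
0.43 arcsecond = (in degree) 0.0001194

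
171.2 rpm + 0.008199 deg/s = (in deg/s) 1027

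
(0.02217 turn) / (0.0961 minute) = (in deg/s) 1.384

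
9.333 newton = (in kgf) 0.9517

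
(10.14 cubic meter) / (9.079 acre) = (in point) 0.7823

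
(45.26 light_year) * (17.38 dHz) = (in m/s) 7.442e+17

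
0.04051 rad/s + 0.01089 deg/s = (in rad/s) 0.0407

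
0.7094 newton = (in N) 0.7094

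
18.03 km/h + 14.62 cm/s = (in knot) 10.02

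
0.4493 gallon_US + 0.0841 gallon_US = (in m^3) 0.002019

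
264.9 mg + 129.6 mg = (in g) 0.3945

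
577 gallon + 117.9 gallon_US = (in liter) 2630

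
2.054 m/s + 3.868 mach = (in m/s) 1319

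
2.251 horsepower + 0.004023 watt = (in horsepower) 2.251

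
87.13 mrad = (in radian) 0.08713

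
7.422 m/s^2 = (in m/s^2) 7.422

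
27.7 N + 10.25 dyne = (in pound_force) 6.227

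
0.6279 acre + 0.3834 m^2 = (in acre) 0.628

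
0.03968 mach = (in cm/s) 1351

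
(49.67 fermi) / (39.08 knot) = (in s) 2.471e-15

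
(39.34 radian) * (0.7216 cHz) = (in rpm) 2.711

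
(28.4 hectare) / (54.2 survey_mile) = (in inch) 128.2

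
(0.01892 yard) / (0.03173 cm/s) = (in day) 0.0006311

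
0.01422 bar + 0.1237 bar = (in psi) 2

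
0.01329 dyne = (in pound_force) 2.988e-08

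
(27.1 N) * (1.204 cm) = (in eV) 2.037e+18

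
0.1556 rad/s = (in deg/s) 8.915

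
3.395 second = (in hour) 0.0009431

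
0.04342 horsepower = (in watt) 32.38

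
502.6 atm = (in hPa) 5.093e+05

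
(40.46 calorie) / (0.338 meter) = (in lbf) 112.6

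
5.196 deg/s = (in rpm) 0.866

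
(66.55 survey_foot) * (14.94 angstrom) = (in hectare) 3.031e-12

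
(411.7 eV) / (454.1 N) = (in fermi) 0.0001453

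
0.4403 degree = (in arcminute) 26.42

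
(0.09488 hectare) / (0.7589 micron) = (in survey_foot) 4.102e+09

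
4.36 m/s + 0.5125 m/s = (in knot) 9.471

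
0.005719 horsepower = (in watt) 4.265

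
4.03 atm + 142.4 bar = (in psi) 2125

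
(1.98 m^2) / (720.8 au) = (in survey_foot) 6.024e-14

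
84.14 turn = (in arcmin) 1.817e+06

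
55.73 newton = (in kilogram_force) 5.683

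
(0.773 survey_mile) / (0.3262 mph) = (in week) 0.01411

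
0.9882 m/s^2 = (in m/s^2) 0.9882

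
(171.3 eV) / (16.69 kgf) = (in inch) 6.602e-18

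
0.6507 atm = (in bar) 0.6593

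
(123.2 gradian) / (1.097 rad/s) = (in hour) 0.00049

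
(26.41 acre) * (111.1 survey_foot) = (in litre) 3.619e+09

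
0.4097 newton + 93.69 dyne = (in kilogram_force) 0.04187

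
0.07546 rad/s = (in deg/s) 4.324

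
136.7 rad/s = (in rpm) 1305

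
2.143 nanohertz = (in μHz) 0.002143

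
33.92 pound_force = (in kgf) 15.39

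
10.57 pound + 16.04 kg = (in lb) 45.93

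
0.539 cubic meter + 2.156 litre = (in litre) 541.2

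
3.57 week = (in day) 24.99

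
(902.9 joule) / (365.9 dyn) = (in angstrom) 2.468e+15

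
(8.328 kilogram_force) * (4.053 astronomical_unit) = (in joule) 4.952e+13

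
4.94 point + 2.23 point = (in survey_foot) 0.008299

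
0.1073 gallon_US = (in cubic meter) 0.0004062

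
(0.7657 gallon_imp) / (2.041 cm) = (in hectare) 1.706e-05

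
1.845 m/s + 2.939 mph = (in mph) 7.066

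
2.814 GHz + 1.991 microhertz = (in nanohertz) 2.814e+18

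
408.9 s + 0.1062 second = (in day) 0.004734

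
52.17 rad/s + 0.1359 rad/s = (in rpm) 499.5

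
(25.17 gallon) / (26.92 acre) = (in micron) 0.8746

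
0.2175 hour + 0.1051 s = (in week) 0.001295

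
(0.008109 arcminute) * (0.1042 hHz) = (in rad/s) 2.458e-05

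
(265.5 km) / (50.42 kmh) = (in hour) 5.266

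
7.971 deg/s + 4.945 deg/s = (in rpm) 2.153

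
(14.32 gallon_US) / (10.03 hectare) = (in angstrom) 5404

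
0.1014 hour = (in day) 0.004225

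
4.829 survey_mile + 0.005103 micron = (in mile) 4.829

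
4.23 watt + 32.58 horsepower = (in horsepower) 32.59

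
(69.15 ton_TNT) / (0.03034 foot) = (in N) 3.129e+13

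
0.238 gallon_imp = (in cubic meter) 0.001082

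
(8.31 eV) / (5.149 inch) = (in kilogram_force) 1.038e-18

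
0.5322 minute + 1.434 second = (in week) 5.517e-05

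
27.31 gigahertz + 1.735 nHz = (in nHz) 2.731e+19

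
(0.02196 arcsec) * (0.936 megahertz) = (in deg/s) 5.71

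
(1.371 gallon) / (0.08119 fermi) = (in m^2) 6.392e+13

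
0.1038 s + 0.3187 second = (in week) 6.986e-07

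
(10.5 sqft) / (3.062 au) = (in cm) 2.13e-10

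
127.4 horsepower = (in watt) 9.5e+04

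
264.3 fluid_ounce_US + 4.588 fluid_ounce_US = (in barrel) 0.05002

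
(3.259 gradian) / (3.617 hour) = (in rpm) 3.754e-05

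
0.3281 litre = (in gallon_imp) 0.07217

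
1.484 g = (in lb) 0.003272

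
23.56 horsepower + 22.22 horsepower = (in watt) 3.414e+04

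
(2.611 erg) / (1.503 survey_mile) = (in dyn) 1.079e-05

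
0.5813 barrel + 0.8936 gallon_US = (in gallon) 25.31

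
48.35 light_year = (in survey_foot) 1.501e+18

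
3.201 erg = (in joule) 3.201e-07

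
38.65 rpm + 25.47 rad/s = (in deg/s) 1691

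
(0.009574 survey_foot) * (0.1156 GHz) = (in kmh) 1.214e+06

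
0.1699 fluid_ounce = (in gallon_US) 0.001327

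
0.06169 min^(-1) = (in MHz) 1.028e-09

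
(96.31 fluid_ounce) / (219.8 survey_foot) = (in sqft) 0.0004576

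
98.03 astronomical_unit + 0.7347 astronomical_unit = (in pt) 4.188e+16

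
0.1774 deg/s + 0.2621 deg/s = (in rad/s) 0.007671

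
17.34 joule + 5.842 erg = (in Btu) 0.01644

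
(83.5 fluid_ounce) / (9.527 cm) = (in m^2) 0.02592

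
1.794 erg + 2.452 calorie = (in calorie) 2.452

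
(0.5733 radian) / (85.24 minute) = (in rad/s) 0.0001121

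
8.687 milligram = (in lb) 1.915e-05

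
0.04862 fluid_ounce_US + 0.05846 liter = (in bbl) 0.0003767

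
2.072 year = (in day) 756.3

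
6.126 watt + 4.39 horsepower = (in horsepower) 4.398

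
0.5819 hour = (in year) 6.643e-05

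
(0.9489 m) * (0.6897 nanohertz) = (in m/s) 6.545e-10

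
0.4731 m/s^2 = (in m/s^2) 0.4731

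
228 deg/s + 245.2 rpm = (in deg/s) 1699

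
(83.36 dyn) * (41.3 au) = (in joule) 5.15e+09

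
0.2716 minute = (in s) 16.3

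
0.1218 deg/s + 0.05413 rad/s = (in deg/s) 3.223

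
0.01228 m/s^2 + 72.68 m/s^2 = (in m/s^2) 72.69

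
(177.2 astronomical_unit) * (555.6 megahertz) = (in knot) 2.863e+22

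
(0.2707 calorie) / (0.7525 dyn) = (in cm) 1.505e+07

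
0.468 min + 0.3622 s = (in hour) 0.007901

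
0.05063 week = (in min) 510.4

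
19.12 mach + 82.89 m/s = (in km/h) 2.374e+04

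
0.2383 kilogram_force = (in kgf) 0.2383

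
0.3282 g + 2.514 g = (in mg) 2842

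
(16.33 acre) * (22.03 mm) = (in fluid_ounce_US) 4.923e+07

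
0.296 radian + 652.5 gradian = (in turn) 1.678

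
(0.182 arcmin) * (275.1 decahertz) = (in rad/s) 0.1456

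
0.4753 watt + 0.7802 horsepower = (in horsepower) 0.7808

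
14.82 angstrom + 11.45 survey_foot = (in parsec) 1.131e-16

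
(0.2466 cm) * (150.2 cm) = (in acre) 9.153e-07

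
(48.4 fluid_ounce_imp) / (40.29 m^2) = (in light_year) 3.608e-21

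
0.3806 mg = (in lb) 8.391e-07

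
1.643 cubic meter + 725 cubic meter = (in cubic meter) 726.6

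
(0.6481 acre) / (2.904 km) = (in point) 2560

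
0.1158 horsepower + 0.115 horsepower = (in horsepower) 0.2308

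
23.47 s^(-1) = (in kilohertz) 0.02347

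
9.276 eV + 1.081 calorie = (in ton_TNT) 1.081e-09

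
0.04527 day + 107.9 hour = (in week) 0.6487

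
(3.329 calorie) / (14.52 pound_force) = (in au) 1.442e-12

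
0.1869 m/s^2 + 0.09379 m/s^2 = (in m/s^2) 0.2807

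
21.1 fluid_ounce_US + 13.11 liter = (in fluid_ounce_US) 464.4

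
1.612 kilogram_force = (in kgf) 1.612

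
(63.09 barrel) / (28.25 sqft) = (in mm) 3822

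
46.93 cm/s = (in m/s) 0.4693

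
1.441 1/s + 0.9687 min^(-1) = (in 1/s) 1.457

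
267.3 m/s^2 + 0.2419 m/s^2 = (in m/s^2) 267.5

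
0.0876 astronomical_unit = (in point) 3.715e+13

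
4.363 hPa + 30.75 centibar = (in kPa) 31.19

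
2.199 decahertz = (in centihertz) 2199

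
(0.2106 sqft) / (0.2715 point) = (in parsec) 6.62e-15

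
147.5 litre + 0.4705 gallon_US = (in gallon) 39.44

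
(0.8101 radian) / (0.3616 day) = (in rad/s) 2.593e-05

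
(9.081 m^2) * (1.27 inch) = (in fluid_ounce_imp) 1.031e+04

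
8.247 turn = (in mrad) 5.182e+04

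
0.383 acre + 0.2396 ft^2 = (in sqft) 1.668e+04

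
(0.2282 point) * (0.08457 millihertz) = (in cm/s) 6.808e-07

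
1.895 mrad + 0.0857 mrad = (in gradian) 0.1261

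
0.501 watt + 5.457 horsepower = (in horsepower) 5.458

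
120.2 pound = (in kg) 54.52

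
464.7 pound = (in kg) 210.8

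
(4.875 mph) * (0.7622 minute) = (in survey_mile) 0.06193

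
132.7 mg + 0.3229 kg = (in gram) 323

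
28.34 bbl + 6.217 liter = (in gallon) 1192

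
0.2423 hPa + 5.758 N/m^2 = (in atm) 0.000296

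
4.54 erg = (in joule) 4.54e-07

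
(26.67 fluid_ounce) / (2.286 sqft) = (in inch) 0.1462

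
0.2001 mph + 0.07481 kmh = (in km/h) 0.3968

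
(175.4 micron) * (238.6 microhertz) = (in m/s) 4.185e-08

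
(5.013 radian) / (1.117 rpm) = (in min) 0.7143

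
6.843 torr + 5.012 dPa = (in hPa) 9.128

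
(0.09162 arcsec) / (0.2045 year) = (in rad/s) 6.888e-14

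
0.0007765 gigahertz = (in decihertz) 7.765e+06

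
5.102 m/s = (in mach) 0.01498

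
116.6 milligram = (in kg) 0.0001166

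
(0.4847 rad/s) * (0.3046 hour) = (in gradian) 3.384e+04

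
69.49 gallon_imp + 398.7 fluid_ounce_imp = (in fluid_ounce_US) 1.107e+04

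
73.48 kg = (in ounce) 2592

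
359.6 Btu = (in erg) 3.794e+12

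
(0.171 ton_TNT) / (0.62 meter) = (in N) 1.154e+09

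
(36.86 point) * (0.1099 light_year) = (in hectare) 1.352e+09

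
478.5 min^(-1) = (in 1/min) 478.5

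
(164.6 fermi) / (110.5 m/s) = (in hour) 4.138e-19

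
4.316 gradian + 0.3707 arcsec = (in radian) 0.0678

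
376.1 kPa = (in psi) 54.55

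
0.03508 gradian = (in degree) 0.03157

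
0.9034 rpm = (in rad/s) 0.0946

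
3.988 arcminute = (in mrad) 1.16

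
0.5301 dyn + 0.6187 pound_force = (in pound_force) 0.6187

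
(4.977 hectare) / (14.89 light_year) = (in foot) 1.159e-12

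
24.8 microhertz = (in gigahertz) 2.48e-14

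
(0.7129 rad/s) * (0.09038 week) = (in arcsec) 8.038e+09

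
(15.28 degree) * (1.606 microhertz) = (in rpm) 4.09e-06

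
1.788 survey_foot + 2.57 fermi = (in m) 0.545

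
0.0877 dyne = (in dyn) 0.0877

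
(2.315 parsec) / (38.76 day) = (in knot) 4.146e+10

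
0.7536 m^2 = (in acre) 0.0001862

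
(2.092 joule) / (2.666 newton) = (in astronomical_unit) 5.245e-12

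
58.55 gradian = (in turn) 0.1464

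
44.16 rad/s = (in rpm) 421.7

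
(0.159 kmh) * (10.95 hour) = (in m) 1741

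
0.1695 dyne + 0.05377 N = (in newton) 0.05377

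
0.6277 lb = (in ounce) 10.04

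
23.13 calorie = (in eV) 6.04e+20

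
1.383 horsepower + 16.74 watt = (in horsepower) 1.405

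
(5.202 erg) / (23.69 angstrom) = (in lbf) 49.36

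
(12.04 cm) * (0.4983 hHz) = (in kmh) 21.6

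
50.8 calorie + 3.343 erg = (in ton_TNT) 5.08e-08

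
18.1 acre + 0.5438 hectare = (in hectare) 7.869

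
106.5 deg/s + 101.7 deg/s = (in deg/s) 208.2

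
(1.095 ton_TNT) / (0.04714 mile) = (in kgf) 6.158e+06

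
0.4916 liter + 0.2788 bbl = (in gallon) 11.84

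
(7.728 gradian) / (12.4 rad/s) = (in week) 1.619e-08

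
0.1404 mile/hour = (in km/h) 0.226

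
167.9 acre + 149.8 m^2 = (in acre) 167.9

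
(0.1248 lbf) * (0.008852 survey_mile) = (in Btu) 0.007496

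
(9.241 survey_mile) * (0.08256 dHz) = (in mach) 0.3606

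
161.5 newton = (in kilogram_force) 16.47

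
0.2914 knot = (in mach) 0.0004403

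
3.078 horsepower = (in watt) 2295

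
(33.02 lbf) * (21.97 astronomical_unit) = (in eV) 3.013e+33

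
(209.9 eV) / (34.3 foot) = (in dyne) 3.217e-13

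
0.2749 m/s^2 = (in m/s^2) 0.2749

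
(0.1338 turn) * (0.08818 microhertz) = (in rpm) 7.079e-07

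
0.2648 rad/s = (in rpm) 2.529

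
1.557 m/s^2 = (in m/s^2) 1.557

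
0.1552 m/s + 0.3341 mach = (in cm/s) 1.139e+04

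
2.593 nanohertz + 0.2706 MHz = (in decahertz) 2.706e+04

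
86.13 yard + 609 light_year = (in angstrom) 5.762e+28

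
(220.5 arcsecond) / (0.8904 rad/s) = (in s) 0.001201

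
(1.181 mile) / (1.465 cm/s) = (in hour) 36.04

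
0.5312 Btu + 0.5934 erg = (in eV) 3.498e+21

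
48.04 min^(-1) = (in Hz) 0.8007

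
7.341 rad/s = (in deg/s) 420.6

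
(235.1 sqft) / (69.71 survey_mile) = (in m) 0.0001947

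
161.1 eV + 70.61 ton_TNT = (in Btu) 2.8e+08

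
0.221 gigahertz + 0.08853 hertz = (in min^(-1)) 1.326e+10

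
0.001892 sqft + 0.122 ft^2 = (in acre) 2.844e-06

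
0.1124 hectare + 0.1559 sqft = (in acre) 0.2778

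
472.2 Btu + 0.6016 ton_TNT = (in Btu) 2.386e+06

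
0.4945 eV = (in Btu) 7.509e-23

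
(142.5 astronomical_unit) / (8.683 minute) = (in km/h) 1.473e+11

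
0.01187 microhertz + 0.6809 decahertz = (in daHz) 0.6809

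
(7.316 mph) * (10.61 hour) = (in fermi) 1.249e+20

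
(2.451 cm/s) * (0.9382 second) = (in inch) 0.9053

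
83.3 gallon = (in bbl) 1.983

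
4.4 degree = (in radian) 0.07679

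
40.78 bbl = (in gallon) 1713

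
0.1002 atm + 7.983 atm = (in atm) 8.083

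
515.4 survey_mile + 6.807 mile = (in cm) 8.404e+07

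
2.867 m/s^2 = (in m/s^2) 2.867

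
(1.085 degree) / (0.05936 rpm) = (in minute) 0.05077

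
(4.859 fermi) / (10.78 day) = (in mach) 1.532e-23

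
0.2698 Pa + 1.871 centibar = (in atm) 0.01847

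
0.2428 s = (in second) 0.2428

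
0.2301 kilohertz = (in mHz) 2.301e+05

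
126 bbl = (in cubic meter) 20.03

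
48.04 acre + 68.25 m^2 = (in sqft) 2.093e+06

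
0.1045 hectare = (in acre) 0.2582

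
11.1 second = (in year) 3.52e-07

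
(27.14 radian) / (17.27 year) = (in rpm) 4.759e-07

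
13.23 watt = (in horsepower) 0.01774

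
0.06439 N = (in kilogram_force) 0.006566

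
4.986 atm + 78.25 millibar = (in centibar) 513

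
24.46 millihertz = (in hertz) 0.02446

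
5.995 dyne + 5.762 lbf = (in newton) 25.63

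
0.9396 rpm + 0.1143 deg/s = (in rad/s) 0.1004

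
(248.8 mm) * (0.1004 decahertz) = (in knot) 0.4856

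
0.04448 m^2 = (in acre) 1.099e-05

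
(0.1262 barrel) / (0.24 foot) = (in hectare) 2.743e-05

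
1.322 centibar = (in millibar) 13.22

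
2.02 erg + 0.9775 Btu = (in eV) 6.437e+21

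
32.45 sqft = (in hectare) 0.0003015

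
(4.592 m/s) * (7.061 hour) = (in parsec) 3.783e-12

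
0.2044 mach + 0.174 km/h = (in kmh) 250.7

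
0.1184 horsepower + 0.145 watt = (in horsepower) 0.1186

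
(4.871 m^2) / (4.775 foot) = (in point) 9487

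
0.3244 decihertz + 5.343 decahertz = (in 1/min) 3208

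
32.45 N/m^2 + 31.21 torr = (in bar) 0.04193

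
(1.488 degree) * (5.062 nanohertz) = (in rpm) 1.255e-09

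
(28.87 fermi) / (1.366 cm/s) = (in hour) 5.871e-16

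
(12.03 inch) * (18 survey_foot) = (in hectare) 0.0001676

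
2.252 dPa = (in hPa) 0.002252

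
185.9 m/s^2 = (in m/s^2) 185.9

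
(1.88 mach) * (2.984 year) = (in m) 6.024e+10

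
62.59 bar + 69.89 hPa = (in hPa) 6.266e+04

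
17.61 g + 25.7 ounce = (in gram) 746.2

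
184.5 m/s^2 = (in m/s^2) 184.5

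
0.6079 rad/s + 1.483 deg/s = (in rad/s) 0.6338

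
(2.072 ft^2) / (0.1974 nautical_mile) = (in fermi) 5.265e+11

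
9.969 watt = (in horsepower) 0.01337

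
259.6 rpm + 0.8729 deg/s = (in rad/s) 27.2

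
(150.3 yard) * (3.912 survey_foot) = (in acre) 0.04049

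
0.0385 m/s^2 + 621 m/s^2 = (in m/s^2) 621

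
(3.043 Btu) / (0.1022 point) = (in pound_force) 2.002e+07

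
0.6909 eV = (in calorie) 2.646e-20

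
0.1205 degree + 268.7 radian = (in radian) 268.7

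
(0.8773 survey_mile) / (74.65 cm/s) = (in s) 1891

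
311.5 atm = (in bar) 315.6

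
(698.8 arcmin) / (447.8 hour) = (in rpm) 1.204e-06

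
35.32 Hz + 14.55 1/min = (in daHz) 3.556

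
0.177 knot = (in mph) 0.2037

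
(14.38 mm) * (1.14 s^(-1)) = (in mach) 4.814e-05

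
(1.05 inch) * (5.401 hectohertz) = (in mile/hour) 32.22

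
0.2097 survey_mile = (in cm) 3.375e+04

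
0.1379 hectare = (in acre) 0.3408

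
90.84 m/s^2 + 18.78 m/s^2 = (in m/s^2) 109.6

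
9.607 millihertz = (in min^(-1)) 0.5764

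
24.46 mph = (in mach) 0.03211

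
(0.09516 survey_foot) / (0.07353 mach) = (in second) 0.001158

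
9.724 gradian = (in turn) 0.02431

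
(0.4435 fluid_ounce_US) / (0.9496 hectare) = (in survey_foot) 4.531e-09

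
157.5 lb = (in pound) 157.5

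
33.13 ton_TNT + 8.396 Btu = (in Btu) 1.314e+08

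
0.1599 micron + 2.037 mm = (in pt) 5.775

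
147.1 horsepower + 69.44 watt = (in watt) 1.098e+05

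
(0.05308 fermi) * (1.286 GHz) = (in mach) 2.005e-10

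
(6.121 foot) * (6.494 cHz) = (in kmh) 0.4362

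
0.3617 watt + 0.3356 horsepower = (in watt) 250.6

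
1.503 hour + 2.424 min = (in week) 0.009187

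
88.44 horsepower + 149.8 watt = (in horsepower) 88.64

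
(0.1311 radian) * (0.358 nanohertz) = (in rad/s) 4.693e-11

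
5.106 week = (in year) 0.09792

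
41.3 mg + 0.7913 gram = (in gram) 0.8326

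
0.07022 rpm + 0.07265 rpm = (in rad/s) 0.01496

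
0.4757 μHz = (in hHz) 4.757e-09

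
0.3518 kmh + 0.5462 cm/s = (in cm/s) 10.32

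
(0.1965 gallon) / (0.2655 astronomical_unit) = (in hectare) 1.873e-18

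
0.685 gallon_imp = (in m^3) 0.003114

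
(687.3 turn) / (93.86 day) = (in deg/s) 0.03051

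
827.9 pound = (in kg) 375.5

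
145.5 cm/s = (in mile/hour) 3.255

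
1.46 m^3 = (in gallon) 385.7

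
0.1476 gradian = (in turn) 0.000369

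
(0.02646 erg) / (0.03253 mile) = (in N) 5.054e-11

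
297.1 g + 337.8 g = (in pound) 1.4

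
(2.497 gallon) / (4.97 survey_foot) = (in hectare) 6.24e-07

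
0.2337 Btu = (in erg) 2.466e+09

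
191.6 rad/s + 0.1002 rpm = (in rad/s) 191.6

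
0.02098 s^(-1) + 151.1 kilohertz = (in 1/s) 1.511e+05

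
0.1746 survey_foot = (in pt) 150.9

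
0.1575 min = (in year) 2.997e-07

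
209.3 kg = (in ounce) 7383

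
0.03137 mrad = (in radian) 3.137e-05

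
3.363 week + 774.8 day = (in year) 2.187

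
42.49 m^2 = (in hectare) 0.004249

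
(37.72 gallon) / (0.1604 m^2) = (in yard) 0.9735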